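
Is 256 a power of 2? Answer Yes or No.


0b100000000. Only one bit set => Yes

Yes


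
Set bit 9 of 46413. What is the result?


46413 | (1 << 9) = 46413 | 512 = 46925

46925


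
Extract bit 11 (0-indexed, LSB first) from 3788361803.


0b11100001110011011101000001001011, position 11 = 0

0


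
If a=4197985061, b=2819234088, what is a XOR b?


4197985061 ^ 2819234088 = 1379021325

1379021325


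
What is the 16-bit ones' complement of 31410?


31410 ^ 65535 = 34125

34125


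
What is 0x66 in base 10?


66 hex = 102 decimal

102


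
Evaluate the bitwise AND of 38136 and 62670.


0b1001010011111000 & 0b1111010011001110 = 0b1001010011001000 = 38088

38088


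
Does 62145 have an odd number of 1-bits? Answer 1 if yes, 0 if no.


0b1111001011000001 has 8 ones => parity 0

0


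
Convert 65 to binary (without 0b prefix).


65 = 1000001 in binary

1000001


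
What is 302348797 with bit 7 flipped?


302348797 ^ (1 << 7) = 302348797 ^ 128 = 302348669

302348669


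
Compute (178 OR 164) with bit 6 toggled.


Step 1: 178 | 164 = 182
Step 2: 182 ^ (1 << 6) = 182 ^ 64 = 246

246


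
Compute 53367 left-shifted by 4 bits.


0b1101000001110111 << 4 = 0b11010000011101110000 = 853872

853872


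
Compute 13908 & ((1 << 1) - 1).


13908 & 1 = 0

0


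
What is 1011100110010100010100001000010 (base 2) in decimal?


1011100110010100010100001000010 in decimal = 1556752450

1556752450


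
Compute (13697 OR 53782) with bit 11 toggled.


Step 1: 13697 | 53782 = 63383
Step 2: 63383 ^ (1 << 11) = 63383 ^ 2048 = 65431

65431


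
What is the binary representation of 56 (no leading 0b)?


56 = 111000 in binary

111000


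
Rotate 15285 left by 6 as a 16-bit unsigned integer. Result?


Rotate 0b11101110110101 left by 6 (16-bit) = 0b1110110101001110 = 60750

60750


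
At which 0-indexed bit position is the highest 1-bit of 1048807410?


0b111110100000111000011111110010. Highest set bit at position 29

29


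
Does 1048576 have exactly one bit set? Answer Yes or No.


0b100000000000000000000. Only one bit set => Yes

Yes


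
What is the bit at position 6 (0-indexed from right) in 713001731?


0b101010011111111000101100000011, position 6 = 0

0


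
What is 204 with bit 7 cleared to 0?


204 & ~(1 << 7) = 76

76


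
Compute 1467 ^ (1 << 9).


1467 ^ (1 << 9) = 1467 ^ 512 = 1979

1979


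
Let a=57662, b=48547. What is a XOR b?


57662 ^ 48547 = 23709

23709


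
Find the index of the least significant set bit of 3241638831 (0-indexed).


0b11000001001101110111101110101111. Lowest set bit at position 0

0


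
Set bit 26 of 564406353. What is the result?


564406353 | (1 << 26) = 564406353 | 67108864 = 631515217

631515217


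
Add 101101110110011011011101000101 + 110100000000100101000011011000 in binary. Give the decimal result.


101101110110011011011101000101 + 110100000000100101000011011000 = 1100001110111000000100000011101 = 1641809949

1641809949


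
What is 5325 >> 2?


0b1010011001101 >> 2 = 0b10100110011 = 1331

1331


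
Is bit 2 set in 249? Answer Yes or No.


0b11111001, bit 2 = 0. No

No


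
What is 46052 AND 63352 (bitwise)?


0b1011001111100100 & 0b1111011101111000 = 0b1011001101100000 = 45920

45920


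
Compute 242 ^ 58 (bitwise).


0b11110010 ^ 0b111010 = 0b11001000 = 200

200


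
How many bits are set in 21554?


0b101010000110010 has 6 set bits

6


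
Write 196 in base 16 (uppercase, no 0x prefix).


196 = C4 hex

C4


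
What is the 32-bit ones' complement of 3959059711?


3959059711 ^ 4294967295 = 335907584

335907584


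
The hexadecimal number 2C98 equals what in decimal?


2C98 hex = 11416 decimal

11416


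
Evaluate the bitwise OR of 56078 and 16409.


0b1101101100001110 | 0b100000000011001 = 0b1101101100011111 = 56095

56095


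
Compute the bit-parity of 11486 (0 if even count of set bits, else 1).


0b10110011011110 has 9 ones => parity 1

1


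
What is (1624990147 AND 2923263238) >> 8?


Step 1: 1624990147 & 2923263238 = 538534146
Step 2: 538534146 >> 8 = 2103649

2103649


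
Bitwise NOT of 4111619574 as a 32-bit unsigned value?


~0b11110101000100100101010111110110 = 0b1010111011011010101000001001 = 183347721 (32-bit unsigned)

183347721


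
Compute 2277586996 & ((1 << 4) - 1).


2277586996 & 15 = 4

4


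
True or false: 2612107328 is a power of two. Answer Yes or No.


0b10011011101100011001100001000000. Multiple bits set => No

No


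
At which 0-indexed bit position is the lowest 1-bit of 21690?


0b101010010111010. Lowest set bit at position 1

1


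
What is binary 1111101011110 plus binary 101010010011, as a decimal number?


1111101011110 + 101010010011 = 10100111110001 = 10737

10737


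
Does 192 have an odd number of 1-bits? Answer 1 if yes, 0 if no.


0b11000000 has 2 ones => parity 0

0


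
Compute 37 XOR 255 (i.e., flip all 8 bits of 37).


37 ^ 255 = 218

218


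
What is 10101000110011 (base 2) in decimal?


10101000110011 in decimal = 10803

10803


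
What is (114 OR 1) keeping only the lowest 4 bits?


Step 1: 114 | 1 = 115
Step 2: 115 & 15 = 3

3


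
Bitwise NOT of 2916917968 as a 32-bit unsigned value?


~0b10101101110111001010001011010000 = 0b1010010001000110101110100101111 = 1378049327 (32-bit unsigned)

1378049327


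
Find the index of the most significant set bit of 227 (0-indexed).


0b11100011. Highest set bit at position 7

7


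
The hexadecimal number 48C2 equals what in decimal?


48C2 hex = 18626 decimal

18626


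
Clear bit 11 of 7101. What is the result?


7101 & ~(1 << 11) = 5053

5053


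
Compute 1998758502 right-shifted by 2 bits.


0b1110111001000101010001001100110 >> 2 = 0b11101110010001010100010011001 = 499689625

499689625


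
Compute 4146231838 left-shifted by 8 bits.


0b11110111001000100111101000011110 << 8 = 0b1111011100100010011110100001111000000000 = 1061435350528

1061435350528


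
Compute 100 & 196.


0b1100100 & 0b11000100 = 0b1000100 = 68

68


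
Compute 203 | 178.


0b11001011 | 0b10110010 = 0b11111011 = 251

251


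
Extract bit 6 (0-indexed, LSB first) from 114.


0b1110010, position 6 = 1

1


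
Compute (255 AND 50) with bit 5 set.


Step 1: 255 & 50 = 50
Step 2: 50 | (1 << 5) = 50 | 32 = 50

50


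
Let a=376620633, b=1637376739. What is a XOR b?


376620633 ^ 1637376739 = 2011866298

2011866298


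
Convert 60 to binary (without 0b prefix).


60 = 111100 in binary

111100


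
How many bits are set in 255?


0b11111111 has 8 set bits

8


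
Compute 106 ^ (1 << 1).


106 ^ (1 << 1) = 106 ^ 2 = 104

104


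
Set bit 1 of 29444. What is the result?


29444 | (1 << 1) = 29444 | 2 = 29446

29446


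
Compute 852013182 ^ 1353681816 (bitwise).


0b110010110010001011000001111110 ^ 0b1010000101011111000101110011000 = 0b1100010011001110011101111100110 = 1650932710

1650932710


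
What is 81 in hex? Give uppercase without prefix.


81 = 51 hex

51


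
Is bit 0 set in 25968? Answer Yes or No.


0b110010101110000, bit 0 = 0. No

No


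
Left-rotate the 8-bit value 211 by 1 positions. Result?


Rotate 0b11010011 left by 1 (8-bit) = 0b10100111 = 167

167


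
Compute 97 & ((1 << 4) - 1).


97 & 15 = 1

1


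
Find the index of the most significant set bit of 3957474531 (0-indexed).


0b11101011111000100100010011100011. Highest set bit at position 31

31


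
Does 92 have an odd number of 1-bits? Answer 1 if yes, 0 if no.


0b1011100 has 4 ones => parity 0

0


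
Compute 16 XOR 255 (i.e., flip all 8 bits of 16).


16 ^ 255 = 239

239


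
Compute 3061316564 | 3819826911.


0b10110110011101111111101111010100 | 0b11100011101011011110111011011111 = 0b11110111111111111111111111011111 = 4160749535

4160749535


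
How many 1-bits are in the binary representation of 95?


0b1011111 has 6 set bits

6


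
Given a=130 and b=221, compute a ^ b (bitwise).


130 ^ 221 = 95

95


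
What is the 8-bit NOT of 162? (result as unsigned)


~0b10100010 = 0b1011101 = 93 (8-bit unsigned)

93


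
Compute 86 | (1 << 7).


86 | (1 << 7) = 86 | 128 = 214

214


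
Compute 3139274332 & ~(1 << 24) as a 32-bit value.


3139274332 & ~(1 << 24) = 3122497116

3122497116


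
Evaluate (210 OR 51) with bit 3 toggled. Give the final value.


Step 1: 210 | 51 = 243
Step 2: 243 ^ (1 << 3) = 243 ^ 8 = 251

251


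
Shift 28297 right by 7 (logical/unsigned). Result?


0b110111010001001 >> 7 = 0b11011101 = 221

221


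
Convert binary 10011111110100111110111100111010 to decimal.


10011111110100111110111100111010 in decimal = 2681466682

2681466682


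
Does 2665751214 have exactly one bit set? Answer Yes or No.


0b10011110111001000010001010101110. Multiple bits set => No

No


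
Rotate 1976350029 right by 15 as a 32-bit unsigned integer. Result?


Rotate 0b1110101110011001011010101001101 right by 15 (32-bit) = 0b1101010100110101110101110011001 = 1788537753

1788537753


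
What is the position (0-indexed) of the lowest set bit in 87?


0b1010111. Lowest set bit at position 0

0


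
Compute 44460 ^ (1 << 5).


44460 ^ (1 << 5) = 44460 ^ 32 = 44428

44428


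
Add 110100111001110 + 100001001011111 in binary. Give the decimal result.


110100111001110 + 100001001011111 = 1010110000101101 = 44077

44077


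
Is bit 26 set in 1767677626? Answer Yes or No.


0b1101001010111001001111010111010, bit 26 = 0. No

No


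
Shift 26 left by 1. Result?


0b11010 << 1 = 0b110100 = 52

52


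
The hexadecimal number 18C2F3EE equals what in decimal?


18C2F3EE hex = 415429614 decimal

415429614


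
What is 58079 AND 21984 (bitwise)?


0b1110001011011111 & 0b101010111100000 = 0b100000011000000 = 16576

16576


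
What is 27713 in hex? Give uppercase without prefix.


27713 = 6C41 hex

6C41


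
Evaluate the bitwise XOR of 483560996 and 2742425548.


0b11100110100101000111000100100 ^ 0b10100011011101100001011111001100 = 0b10111111101001001001100111101000 = 3215235560

3215235560


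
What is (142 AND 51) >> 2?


Step 1: 142 & 51 = 2
Step 2: 2 >> 2 = 0

0


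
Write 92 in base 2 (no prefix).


92 = 1011100 in binary

1011100


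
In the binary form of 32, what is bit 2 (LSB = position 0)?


0b100000, position 2 = 0

0


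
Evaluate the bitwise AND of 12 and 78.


0b1100 & 0b1001110 = 0b1100 = 12

12


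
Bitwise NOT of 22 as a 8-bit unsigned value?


~0b10110 = 0b11101001 = 233 (8-bit unsigned)

233


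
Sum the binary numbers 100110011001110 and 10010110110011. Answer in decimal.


100110011001110 + 10010110110011 = 111001010000001 = 29313

29313


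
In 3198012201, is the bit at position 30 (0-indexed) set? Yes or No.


0b10111110100111011100101100101001, bit 30 = 0. No

No


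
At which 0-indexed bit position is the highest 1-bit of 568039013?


0b100001110110111001011001100101. Highest set bit at position 29

29


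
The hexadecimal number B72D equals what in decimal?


B72D hex = 46893 decimal

46893


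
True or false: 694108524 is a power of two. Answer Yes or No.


0b101001010111110100000101101100. Multiple bits set => No

No


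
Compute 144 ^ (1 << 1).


144 ^ (1 << 1) = 144 ^ 2 = 146

146


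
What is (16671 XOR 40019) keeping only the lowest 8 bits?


Step 1: 16671 ^ 40019 = 56652
Step 2: 56652 & 255 = 76

76


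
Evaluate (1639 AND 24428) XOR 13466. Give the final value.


Step 1: 1639 & 24428 = 1636
Step 2: 1636 ^ 13466 = 13054

13054


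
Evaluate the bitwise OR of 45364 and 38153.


0b1011000100110100 | 0b1001010100001001 = 0b1011010100111101 = 46397

46397


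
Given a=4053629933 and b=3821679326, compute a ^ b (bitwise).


4053629933 ^ 3821679326 = 307710259

307710259


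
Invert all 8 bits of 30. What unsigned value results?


30 ^ 255 = 225

225


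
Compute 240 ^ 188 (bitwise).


0b11110000 ^ 0b10111100 = 0b1001100 = 76

76


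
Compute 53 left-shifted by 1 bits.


0b110101 << 1 = 0b1101010 = 106

106


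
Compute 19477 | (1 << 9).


19477 | (1 << 9) = 19477 | 512 = 19989

19989


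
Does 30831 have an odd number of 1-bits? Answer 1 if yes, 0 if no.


0b111100001101111 has 10 ones => parity 0

0


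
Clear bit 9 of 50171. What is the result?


50171 & ~(1 << 9) = 49659

49659


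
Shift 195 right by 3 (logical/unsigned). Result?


0b11000011 >> 3 = 0b11000 = 24

24


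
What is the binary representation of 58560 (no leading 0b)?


58560 = 1110010011000000 in binary

1110010011000000


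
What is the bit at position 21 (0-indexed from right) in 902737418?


0b110101110011101010111000001010, position 21 = 0

0


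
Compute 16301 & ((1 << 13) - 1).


16301 & 8191 = 8109

8109


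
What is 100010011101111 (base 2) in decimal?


100010011101111 in decimal = 17647

17647


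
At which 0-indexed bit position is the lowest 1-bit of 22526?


0b101011111111110. Lowest set bit at position 1

1


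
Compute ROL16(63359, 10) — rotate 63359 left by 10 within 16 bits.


Rotate 0b1111011101111111 left by 10 (16-bit) = 0b1111111111011101 = 65501

65501


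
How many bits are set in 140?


0b10001100 has 3 set bits

3


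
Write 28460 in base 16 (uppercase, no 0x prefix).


28460 = 6F2C hex

6F2C


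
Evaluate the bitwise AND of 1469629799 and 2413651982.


0b1010111100110001100010101100111 & 0b10001111110111010110100000001110 = 0b111100110000100000000000110 = 127418374

127418374


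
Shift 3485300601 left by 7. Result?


0b11001111101111010111011101111001 << 7 = 0b110011111011110101110111011110010000000 = 446118476928

446118476928


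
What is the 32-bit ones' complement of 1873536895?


1873536895 ^ 4294967295 = 2421430400

2421430400


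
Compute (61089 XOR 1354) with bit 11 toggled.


Step 1: 61089 ^ 1354 = 60395
Step 2: 60395 ^ (1 << 11) = 60395 ^ 2048 = 58347

58347


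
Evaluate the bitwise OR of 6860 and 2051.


0b1101011001100 | 0b100000000011 = 0b1101011001111 = 6863

6863


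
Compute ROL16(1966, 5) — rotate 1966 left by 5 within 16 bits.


Rotate 0b11110101110 left by 5 (16-bit) = 0b1111010111000000 = 62912

62912


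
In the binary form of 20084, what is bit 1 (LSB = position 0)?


0b100111001110100, position 1 = 0

0


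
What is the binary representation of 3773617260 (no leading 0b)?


3773617260 = 11100000111011001101010001101100 in binary

11100000111011001101010001101100


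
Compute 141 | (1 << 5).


141 | (1 << 5) = 141 | 32 = 173

173


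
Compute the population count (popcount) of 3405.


0b110101001101 has 7 set bits

7


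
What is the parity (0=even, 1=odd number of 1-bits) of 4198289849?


0b11111010001111001101000110111001 has 19 ones => parity 1

1


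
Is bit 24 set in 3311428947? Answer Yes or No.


0b11000101011000000110010101010011, bit 24 = 1. Yes

Yes


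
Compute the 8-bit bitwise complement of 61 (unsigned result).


~0b111101 = 0b11000010 = 194 (8-bit unsigned)

194


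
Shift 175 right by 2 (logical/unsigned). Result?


0b10101111 >> 2 = 0b101011 = 43

43


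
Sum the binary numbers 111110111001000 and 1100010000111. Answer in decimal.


111110111001000 + 1100010000111 = 1001011001001111 = 38479

38479


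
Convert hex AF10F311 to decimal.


AF10F311 hex = 2937123601 decimal

2937123601


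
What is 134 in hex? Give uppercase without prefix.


134 = 86 hex

86


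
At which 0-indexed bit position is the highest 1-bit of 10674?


0b10100110110010. Highest set bit at position 13

13


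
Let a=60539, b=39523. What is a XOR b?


60539 ^ 39523 = 30232

30232


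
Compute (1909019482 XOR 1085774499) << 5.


Step 1: 1909019482 ^ 1085774499 = 830392825
Step 2: 830392825 << 5 = 26572570400

26572570400


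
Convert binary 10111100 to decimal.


10111100 in decimal = 188

188


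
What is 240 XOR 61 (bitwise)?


0b11110000 ^ 0b111101 = 0b11001101 = 205

205


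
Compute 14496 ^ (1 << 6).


14496 ^ (1 << 6) = 14496 ^ 64 = 14560

14560


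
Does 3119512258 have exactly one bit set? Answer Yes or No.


0b10111001111011111111101011000010. Multiple bits set => No

No


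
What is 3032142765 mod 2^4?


3032142765 & 15 = 13

13


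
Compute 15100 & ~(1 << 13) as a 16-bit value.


15100 & ~(1 << 13) = 6908

6908


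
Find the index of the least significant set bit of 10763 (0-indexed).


0b10101000001011. Lowest set bit at position 0

0


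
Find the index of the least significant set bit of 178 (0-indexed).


0b10110010. Lowest set bit at position 1

1


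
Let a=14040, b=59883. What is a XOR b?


14040 ^ 59883 = 57139

57139


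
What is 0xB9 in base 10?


B9 hex = 185 decimal

185


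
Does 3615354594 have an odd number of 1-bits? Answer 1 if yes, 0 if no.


0b11010111011111011110111011100010 has 22 ones => parity 0

0


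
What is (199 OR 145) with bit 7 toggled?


Step 1: 199 | 145 = 215
Step 2: 215 ^ (1 << 7) = 215 ^ 128 = 87

87


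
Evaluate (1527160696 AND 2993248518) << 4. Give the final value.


Step 1: 1527160696 & 2993248518 = 301996288
Step 2: 301996288 << 4 = 4831940608

4831940608


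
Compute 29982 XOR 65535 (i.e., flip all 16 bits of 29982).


29982 ^ 65535 = 35553

35553


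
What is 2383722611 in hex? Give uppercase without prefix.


2383722611 = 8E14B873 hex

8E14B873


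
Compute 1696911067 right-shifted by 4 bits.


0b1100101001001001100111011011011 >> 4 = 0b110010100100100110011101101 = 106056941

106056941


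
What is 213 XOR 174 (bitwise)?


0b11010101 ^ 0b10101110 = 0b1111011 = 123

123


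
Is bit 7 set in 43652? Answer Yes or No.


0b1010101010000100, bit 7 = 1. Yes

Yes


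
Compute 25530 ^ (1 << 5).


25530 ^ (1 << 5) = 25530 ^ 32 = 25498

25498


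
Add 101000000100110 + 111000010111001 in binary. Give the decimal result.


101000000100110 + 111000010111001 = 1100000011011111 = 49375

49375


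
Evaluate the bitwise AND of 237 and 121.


0b11101101 & 0b1111001 = 0b1101001 = 105

105


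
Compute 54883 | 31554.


0b1101011001100011 | 0b111101101000010 = 0b1111111101100011 = 65379

65379


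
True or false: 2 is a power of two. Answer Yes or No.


0b10. Only one bit set => Yes

Yes


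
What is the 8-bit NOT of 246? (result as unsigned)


~0b11110110 = 0b1001 = 9 (8-bit unsigned)

9


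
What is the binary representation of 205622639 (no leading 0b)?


205622639 = 1100010000011000110101101111 in binary

1100010000011000110101101111


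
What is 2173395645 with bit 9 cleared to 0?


2173395645 & ~(1 << 9) = 2173395133

2173395133


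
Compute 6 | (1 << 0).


6 | (1 << 0) = 6 | 1 = 7

7


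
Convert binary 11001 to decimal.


11001 in decimal = 25

25


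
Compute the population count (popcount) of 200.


0b11001000 has 3 set bits

3


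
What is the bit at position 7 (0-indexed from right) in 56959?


0b1101111001111111, position 7 = 0

0


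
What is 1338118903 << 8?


0b1001111110000100001001011110111 << 8 = 0b100111111000010000100101111011100000000 = 342558439168

342558439168


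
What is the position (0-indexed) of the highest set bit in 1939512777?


0b1110011100110101001110111001001. Highest set bit at position 30

30


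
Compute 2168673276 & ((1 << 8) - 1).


2168673276 & 255 = 252

252


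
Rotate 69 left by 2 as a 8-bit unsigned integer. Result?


Rotate 0b1000101 left by 2 (8-bit) = 0b10101 = 21

21


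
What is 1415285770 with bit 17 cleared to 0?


1415285770 & ~(1 << 17) = 1415154698

1415154698


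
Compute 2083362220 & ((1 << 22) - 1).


2083362220 & 4194303 = 2987436

2987436


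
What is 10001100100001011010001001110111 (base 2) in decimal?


10001100100001011010001001110111 in decimal = 2357568119

2357568119


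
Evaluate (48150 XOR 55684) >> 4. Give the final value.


Step 1: 48150 ^ 55684 = 26002
Step 2: 26002 >> 4 = 1625

1625


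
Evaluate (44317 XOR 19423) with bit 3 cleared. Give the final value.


Step 1: 44317 ^ 19423 = 59074
Step 2: 59074 & ~(1 << 3) = 59074

59074


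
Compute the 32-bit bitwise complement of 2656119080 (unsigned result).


~0b10011110010100010010100100101000 = 0b1100001101011101101011011010111 = 1638848215 (32-bit unsigned)

1638848215


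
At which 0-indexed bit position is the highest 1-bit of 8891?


0b10001010111011. Highest set bit at position 13

13


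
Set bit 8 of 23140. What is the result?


23140 | (1 << 8) = 23140 | 256 = 23396

23396


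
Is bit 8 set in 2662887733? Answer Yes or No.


0b10011110101110000111000100110101, bit 8 = 1. Yes

Yes


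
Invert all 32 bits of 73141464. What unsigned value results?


73141464 ^ 4294967295 = 4221825831

4221825831


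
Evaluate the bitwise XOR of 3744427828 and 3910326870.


0b11011111001011110110111100110100 ^ 0b11101001000100101101101001010110 = 0b110110001111011011010101100010 = 910013794

910013794


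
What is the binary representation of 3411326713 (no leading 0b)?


3411326713 = 11001011010101001011011011111001 in binary

11001011010101001011011011111001


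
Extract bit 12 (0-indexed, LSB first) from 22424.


0b101011110011000, position 12 = 1

1


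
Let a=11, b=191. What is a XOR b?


11 ^ 191 = 180

180


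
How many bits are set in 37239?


0b1001000101110111 has 9 set bits

9


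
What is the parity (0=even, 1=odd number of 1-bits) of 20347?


0b100111101111011 has 11 ones => parity 1

1


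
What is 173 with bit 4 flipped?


173 ^ (1 << 4) = 173 ^ 16 = 189

189


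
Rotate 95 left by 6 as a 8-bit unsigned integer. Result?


Rotate 0b1011111 left by 6 (8-bit) = 0b11010111 = 215

215


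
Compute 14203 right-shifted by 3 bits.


0b11011101111011 >> 3 = 0b11011101111 = 1775

1775


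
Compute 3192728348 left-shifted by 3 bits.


0b10111110010011010010101100011100 << 3 = 0b10111110010011010010101100011100000 = 25541826784

25541826784


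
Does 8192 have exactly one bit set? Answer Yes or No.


0b10000000000000. Only one bit set => Yes

Yes


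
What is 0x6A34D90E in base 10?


6A34D90E hex = 1781848334 decimal

1781848334


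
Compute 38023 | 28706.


0b1001010010000111 | 0b111000000100010 = 0b1111010010100111 = 62631

62631


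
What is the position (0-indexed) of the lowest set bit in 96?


0b1100000. Lowest set bit at position 5

5


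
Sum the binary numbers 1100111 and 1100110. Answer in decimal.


1100111 + 1100110 = 11001101 = 205

205


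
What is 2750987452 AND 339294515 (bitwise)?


0b10100011111110001011110010111100 & 0b10100001110010011100100110011 = 0b1110000011100000110000 = 3684400

3684400


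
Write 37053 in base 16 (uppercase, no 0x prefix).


37053 = 90BD hex

90BD


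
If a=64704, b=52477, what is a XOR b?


64704 ^ 52477 = 12349

12349


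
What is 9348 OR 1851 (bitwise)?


0b10010010000100 | 0b11100111011 = 0b10011110111111 = 10175

10175


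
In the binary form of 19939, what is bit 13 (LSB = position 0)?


0b100110111100011, position 13 = 0

0


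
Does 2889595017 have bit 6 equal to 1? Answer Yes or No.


0b10101100001110111011100010001001, bit 6 = 0. No

No


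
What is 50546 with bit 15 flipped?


50546 ^ (1 << 15) = 50546 ^ 32768 = 17778

17778


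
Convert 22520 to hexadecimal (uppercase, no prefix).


22520 = 57F8 hex

57F8


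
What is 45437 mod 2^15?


45437 & 32767 = 12669

12669


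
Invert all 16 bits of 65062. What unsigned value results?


65062 ^ 65535 = 473

473


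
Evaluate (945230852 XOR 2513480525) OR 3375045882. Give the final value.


Step 1: 945230852 ^ 2513480525 = 2911354697
Step 2: 2911354697 | 3375045882 = 3987718139

3987718139


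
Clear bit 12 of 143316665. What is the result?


143316665 & ~(1 << 12) = 143312569

143312569


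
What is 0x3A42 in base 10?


3A42 hex = 14914 decimal

14914


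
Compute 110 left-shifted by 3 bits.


0b1101110 << 3 = 0b1101110000 = 880

880


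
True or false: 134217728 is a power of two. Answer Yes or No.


0b1000000000000000000000000000. Only one bit set => Yes

Yes


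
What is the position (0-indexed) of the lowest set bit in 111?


0b1101111. Lowest set bit at position 0

0


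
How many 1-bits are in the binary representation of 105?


0b1101001 has 4 set bits

4


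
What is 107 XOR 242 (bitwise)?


0b1101011 ^ 0b11110010 = 0b10011001 = 153

153


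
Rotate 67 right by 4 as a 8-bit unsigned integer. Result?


Rotate 0b1000011 right by 4 (8-bit) = 0b110100 = 52

52


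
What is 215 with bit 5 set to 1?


215 | (1 << 5) = 215 | 32 = 247

247


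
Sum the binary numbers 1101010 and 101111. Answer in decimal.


1101010 + 101111 = 10011001 = 153

153


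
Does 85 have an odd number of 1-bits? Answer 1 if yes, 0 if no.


0b1010101 has 4 ones => parity 0

0


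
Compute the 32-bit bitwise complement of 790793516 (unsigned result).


~0b101111001000101000110100101100 = 0b11010000110111010111001011010011 = 3504173779 (32-bit unsigned)

3504173779


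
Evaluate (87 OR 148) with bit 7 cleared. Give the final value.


Step 1: 87 | 148 = 215
Step 2: 215 & ~(1 << 7) = 87

87


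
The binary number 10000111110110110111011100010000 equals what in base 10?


10000111110110110111011100010000 in decimal = 2279307024

2279307024


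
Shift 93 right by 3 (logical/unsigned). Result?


0b1011101 >> 3 = 0b1011 = 11

11


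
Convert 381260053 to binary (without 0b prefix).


381260053 = 10110101110011001000100010101 in binary

10110101110011001000100010101


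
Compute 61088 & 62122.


0b1110111010100000 & 0b1111001010101010 = 0b1110001010100000 = 58016

58016


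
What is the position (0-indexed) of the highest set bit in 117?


0b1110101. Highest set bit at position 6

6


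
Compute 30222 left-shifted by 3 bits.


0b111011000001110 << 3 = 0b111011000001110000 = 241776

241776


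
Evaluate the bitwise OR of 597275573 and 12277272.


0b100011100110011011001110110101 | 0b101110110101011000011000 = 0b100011101110111111011110111101 = 599521213

599521213


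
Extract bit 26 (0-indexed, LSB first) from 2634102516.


0b10011101000000010011011011110100, position 26 = 1

1


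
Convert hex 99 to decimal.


99 hex = 153 decimal

153


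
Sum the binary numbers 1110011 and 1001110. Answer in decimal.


1110011 + 1001110 = 11000001 = 193

193


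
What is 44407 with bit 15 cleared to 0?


44407 & ~(1 << 15) = 11639

11639


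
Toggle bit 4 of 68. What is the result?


68 ^ (1 << 4) = 68 ^ 16 = 84

84


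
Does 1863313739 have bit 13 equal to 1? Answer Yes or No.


0b1101111000011111110100101001011, bit 13 = 1. Yes

Yes


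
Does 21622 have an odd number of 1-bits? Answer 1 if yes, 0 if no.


0b101010001110110 has 8 ones => parity 0

0


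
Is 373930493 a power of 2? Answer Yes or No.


0b10110010010011011100111111101. Multiple bits set => No

No


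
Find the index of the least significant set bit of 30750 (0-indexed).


0b111100000011110. Lowest set bit at position 1

1


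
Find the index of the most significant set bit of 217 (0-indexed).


0b11011001. Highest set bit at position 7

7


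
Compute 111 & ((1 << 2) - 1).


111 & 3 = 3

3


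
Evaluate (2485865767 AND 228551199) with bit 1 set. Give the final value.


Step 1: 2485865767 & 228551199 = 67848199
Step 2: 67848199 | (1 << 1) = 67848199 | 2 = 67848199

67848199


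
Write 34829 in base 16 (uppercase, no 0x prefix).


34829 = 880D hex

880D


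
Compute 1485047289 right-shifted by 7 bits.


0b1011000100001000000010111111001 >> 7 = 0b101100010000100000001011 = 11601931

11601931


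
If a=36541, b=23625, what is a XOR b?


36541 ^ 23625 = 54004

54004


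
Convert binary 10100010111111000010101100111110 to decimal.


10100010111111000010101100111110 in decimal = 2734435134

2734435134


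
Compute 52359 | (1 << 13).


52359 | (1 << 13) = 52359 | 8192 = 60551

60551


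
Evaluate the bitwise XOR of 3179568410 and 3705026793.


0b10111101100001000101110100011010 ^ 0b11011100110101100011100011101001 = 0b1100001010100100110010111110011 = 1632790003

1632790003


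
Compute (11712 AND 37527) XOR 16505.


Step 1: 11712 & 37527 = 128
Step 2: 128 ^ 16505 = 16633

16633


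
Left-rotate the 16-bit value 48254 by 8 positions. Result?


Rotate 0b1011110001111110 left by 8 (16-bit) = 0b111111010111100 = 32444

32444


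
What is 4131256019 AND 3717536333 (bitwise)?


0b11110110001111011111011011010011 & 0b11011101100101010001101001001101 = 0b11010100000101010001001001000001 = 3558150721

3558150721


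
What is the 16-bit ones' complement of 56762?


56762 ^ 65535 = 8773

8773


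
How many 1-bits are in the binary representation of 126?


0b1111110 has 6 set bits

6


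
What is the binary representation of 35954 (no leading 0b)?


35954 = 1000110001110010 in binary

1000110001110010


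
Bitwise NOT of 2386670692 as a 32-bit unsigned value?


~0b10001110010000011011010001100100 = 0b1110001101111100100101110011011 = 1908296603 (32-bit unsigned)

1908296603


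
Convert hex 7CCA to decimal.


7CCA hex = 31946 decimal

31946


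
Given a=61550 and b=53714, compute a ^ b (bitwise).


61550 ^ 53714 = 8636

8636


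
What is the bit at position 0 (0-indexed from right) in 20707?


0b101000011100011, position 0 = 1

1


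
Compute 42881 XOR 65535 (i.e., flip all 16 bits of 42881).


42881 ^ 65535 = 22654

22654


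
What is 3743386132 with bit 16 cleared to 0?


3743386132 & ~(1 << 16) = 3743320596

3743320596


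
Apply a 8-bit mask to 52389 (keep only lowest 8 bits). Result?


52389 & 255 = 165

165


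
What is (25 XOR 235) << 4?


Step 1: 25 ^ 235 = 242
Step 2: 242 << 4 = 3872

3872


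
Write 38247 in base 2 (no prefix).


38247 = 1001010101100111 in binary

1001010101100111


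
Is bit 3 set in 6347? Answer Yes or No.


0b1100011001011, bit 3 = 1. Yes

Yes


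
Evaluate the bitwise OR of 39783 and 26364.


0b1001101101100111 | 0b110011011111100 = 0b1111111111111111 = 65535

65535


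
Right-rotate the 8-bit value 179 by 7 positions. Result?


Rotate 0b10110011 right by 7 (8-bit) = 0b1100111 = 103

103


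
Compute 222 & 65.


0b11011110 & 0b1000001 = 0b1000000 = 64

64


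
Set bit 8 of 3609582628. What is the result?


3609582628 | (1 << 8) = 3609582628 | 256 = 3609582884

3609582884


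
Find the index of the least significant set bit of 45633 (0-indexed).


0b1011001001000001. Lowest set bit at position 0

0


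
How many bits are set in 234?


0b11101010 has 5 set bits

5


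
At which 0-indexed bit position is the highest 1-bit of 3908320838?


0b11101000111101000011111001000110. Highest set bit at position 31

31


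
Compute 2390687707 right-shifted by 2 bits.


0b10001110011111101111111111011011 >> 2 = 0b100011100111111011111111110110 = 597671926

597671926


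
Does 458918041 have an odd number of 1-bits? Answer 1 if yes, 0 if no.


0b11011010110101000100010011001 has 14 ones => parity 0

0


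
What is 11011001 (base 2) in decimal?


11011001 in decimal = 217

217


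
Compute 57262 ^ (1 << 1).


57262 ^ (1 << 1) = 57262 ^ 2 = 57260

57260


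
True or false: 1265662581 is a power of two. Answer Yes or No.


0b1001011011100000111101001110101. Multiple bits set => No

No


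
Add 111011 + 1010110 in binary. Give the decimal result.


111011 + 1010110 = 10010001 = 145

145


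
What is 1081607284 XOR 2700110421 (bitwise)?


0b1000000011110000000010001110100 ^ 0b10100000111100000110101001010101 = 0b11100000100010000110111000100001 = 3767037473

3767037473


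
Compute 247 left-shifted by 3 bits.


0b11110111 << 3 = 0b11110111000 = 1976

1976


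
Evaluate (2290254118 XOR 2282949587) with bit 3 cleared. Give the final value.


Step 1: 2290254118 ^ 2282949587 = 9538293
Step 2: 9538293 & ~(1 << 3) = 9538293

9538293


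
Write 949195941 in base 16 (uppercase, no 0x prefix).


949195941 = 389394A5 hex

389394A5


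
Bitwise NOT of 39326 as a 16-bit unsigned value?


~0b1001100110011110 = 0b110011001100001 = 26209 (16-bit unsigned)

26209


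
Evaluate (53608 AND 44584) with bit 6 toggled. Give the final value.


Step 1: 53608 & 44584 = 32808
Step 2: 32808 ^ (1 << 6) = 32808 ^ 64 = 32872

32872


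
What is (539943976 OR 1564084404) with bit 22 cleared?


Step 1: 539943976 | 1564084404 = 2101275836
Step 2: 2101275836 & ~(1 << 22) = 2101275836

2101275836


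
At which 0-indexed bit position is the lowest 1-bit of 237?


0b11101101. Lowest set bit at position 0

0


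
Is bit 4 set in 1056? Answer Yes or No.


0b10000100000, bit 4 = 0. No

No


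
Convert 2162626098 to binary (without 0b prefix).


2162626098 = 10000000111001110000111000110010 in binary

10000000111001110000111000110010


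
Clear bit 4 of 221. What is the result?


221 & ~(1 << 4) = 205

205


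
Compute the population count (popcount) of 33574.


0b1000001100100110 has 6 set bits

6


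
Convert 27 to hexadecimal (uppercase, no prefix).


27 = 1B hex

1B


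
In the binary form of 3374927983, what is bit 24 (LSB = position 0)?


0b11001001001010010101000001101111, position 24 = 1

1


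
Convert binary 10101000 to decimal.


10101000 in decimal = 168

168


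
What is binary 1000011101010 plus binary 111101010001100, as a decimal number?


1000011101010 + 111101010001100 = 1000101101110110 = 35702

35702


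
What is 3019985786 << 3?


0b10110100000000010101001101111010 << 3 = 0b10110100000000010101001101111010000 = 24159886288

24159886288


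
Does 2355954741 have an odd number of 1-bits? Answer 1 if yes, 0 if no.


0b10001100011011010000010000110101 has 13 ones => parity 1

1


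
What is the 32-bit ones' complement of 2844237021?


2844237021 ^ 4294967295 = 1450730274

1450730274


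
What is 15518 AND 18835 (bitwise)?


0b11110010011110 & 0b100100110010011 = 0b100010010010 = 2194

2194


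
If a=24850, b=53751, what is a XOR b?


24850 ^ 53751 = 45285

45285


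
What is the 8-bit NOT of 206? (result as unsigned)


~0b11001110 = 0b110001 = 49 (8-bit unsigned)

49


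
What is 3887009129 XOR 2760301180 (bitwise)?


0b11100111101011110000110101101001 ^ 0b10100100100001101101101001111100 = 0b1000011001010011101011100010101 = 1126815509

1126815509


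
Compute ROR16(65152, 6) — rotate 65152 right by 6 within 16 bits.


Rotate 0b1111111010000000 right by 6 (16-bit) = 0b1111111010 = 1018

1018


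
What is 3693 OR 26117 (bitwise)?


0b111001101101 | 0b110011000000101 = 0b110111001101101 = 28269

28269


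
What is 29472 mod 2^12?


29472 & 4095 = 800

800


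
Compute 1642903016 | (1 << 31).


1642903016 | (1 << 31) = 1642903016 | 2147483648 = 3790386664

3790386664


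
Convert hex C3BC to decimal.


C3BC hex = 50108 decimal

50108


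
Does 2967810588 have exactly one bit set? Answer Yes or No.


0b10110000111001010011001000011100. Multiple bits set => No

No


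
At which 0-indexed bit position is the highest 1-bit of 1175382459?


0b1000110000011101110100110111011. Highest set bit at position 30

30


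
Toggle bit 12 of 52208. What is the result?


52208 ^ (1 << 12) = 52208 ^ 4096 = 56304

56304


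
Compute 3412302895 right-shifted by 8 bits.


0b11001011011000111001110000101111 >> 8 = 0b110010110110001110011100 = 13329308

13329308


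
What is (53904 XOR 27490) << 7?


Step 1: 53904 ^ 27490 = 47602
Step 2: 47602 << 7 = 6093056

6093056


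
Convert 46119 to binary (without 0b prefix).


46119 = 1011010000100111 in binary

1011010000100111


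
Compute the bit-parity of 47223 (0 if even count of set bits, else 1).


0b1011100001110111 has 10 ones => parity 0

0


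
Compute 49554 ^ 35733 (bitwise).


0b1100000110010010 ^ 0b1000101110010101 = 0b100101000000111 = 18951

18951


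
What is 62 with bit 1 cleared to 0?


62 & ~(1 << 1) = 60

60


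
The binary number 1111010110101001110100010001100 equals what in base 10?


1111010110101001110100010001100 in decimal = 2060773516

2060773516


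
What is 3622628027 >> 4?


0b11010111111011001110101010111011 >> 4 = 0b1101011111101100111010101011 = 226414251

226414251


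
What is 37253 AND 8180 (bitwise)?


0b1001000110000101 & 0b1111111110100 = 0b1000110000100 = 4484

4484


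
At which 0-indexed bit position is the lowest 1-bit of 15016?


0b11101010101000. Lowest set bit at position 3

3


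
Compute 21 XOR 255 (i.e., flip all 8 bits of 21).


21 ^ 255 = 234

234


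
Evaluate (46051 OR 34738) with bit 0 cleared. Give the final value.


Step 1: 46051 | 34738 = 47091
Step 2: 47091 & ~(1 << 0) = 47090

47090


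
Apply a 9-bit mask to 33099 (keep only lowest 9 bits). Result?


33099 & 511 = 331

331


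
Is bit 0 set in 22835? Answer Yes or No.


0b101100100110011, bit 0 = 1. Yes

Yes


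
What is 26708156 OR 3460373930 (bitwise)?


0b1100101111000100010111100 | 0b11001110010000010001110110101010 = 0b11001111110101111001110110111110 = 3487014334

3487014334


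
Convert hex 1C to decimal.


1C hex = 28 decimal

28


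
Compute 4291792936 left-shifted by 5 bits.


0b11111111110011111001000000101000 << 5 = 0b1111111111001111100100000010100000000 = 137337373952

137337373952


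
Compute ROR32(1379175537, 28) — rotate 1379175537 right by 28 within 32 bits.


Rotate 0b1010010001101001000110001110001 right by 28 (32-bit) = 0b100011010010001100011100010101 = 591972117

591972117


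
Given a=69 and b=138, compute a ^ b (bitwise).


69 ^ 138 = 207

207


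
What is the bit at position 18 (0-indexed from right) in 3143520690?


0b10111011010111100101000110110010, position 18 = 1

1


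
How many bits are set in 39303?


0b1001100110000111 has 8 set bits

8


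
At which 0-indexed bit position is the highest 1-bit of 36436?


0b1000111001010100. Highest set bit at position 15

15


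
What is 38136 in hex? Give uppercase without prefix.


38136 = 94F8 hex

94F8


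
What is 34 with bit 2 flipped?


34 ^ (1 << 2) = 34 ^ 4 = 38

38


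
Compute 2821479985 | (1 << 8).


2821479985 | (1 << 8) = 2821479985 | 256 = 2821480241

2821480241
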